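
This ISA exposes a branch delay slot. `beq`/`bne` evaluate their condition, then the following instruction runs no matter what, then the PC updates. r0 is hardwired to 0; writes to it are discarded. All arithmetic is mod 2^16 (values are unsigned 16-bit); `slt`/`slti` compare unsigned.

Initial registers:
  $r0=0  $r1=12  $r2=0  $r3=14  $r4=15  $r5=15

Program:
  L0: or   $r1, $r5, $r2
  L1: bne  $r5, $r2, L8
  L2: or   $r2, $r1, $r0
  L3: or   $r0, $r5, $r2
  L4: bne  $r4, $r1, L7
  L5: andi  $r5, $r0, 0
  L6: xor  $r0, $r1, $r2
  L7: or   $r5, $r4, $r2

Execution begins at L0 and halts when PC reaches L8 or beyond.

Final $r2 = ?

15

[0] or   $r1, $r5, $r2  →  {$r0:0, $r1:15, $r2:0, $r3:14, $r4:15, $r5:15}
[1] bne  $r5, $r2, L8  →  {$r0:0, $r1:15, $r2:0, $r3:14, $r4:15, $r5:15}  ⟨branch taken⟩
[2] or   $r2, $r1, $r0  →  {$r0:0, $r1:15, $r2:15, $r3:14, $r4:15, $r5:15}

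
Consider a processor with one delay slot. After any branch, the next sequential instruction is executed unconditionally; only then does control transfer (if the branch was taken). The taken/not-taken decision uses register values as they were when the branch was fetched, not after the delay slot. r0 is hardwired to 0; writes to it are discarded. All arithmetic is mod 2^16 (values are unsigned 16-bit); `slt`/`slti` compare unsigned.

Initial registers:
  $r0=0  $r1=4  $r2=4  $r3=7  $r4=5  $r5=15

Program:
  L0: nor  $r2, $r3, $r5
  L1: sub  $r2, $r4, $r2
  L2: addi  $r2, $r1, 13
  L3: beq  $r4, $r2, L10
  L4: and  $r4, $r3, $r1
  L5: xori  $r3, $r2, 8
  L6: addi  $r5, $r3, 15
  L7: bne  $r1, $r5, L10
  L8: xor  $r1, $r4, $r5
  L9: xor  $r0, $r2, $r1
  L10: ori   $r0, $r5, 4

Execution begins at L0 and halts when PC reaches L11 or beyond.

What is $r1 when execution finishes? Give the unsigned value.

[0] nor  $r2, $r3, $r5  →  {$r0:0, $r1:4, $r2:65520, $r3:7, $r4:5, $r5:15}
[1] sub  $r2, $r4, $r2  →  {$r0:0, $r1:4, $r2:21, $r3:7, $r4:5, $r5:15}
[2] addi  $r2, $r1, 13  →  {$r0:0, $r1:4, $r2:17, $r3:7, $r4:5, $r5:15}
[3] beq  $r4, $r2, L10  →  {$r0:0, $r1:4, $r2:17, $r3:7, $r4:5, $r5:15}  ⟨branch fallthrough⟩
[4] and  $r4, $r3, $r1  →  {$r0:0, $r1:4, $r2:17, $r3:7, $r4:4, $r5:15}
[5] xori  $r3, $r2, 8  →  {$r0:0, $r1:4, $r2:17, $r3:25, $r4:4, $r5:15}
[6] addi  $r5, $r3, 15  →  {$r0:0, $r1:4, $r2:17, $r3:25, $r4:4, $r5:40}
[7] bne  $r1, $r5, L10  →  {$r0:0, $r1:4, $r2:17, $r3:25, $r4:4, $r5:40}  ⟨branch taken⟩
[8] xor  $r1, $r4, $r5  →  {$r0:0, $r1:44, $r2:17, $r3:25, $r4:4, $r5:40}
[10] ori   $r0, $r5, 4  →  {$r0:0, $r1:44, $r2:17, $r3:25, $r4:4, $r5:40}

44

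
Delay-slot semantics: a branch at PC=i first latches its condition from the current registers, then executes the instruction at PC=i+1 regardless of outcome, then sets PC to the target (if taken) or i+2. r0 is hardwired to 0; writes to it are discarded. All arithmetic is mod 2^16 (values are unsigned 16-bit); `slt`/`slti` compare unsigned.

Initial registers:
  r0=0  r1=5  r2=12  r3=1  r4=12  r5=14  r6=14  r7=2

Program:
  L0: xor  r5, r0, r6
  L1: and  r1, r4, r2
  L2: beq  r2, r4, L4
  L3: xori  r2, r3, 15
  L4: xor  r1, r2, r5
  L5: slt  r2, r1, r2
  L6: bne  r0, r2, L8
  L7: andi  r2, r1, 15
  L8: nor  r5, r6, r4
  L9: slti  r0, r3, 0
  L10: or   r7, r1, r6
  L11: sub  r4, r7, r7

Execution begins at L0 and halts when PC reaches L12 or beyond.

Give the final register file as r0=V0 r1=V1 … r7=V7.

r0=0 r1=0 r2=0 r3=1 r4=0 r5=65521 r6=14 r7=14

  step pc=0: xor  r5, r0, r6  regs=(0,5,12,1,12,14,14,2)
  step pc=1: and  r1, r4, r2  regs=(0,12,12,1,12,14,14,2)
  step pc=2: beq  r2, r4, L4  cond=T  regs=(0,12,12,1,12,14,14,2)
  step pc=3: xori  r2, r3, 15  regs=(0,12,14,1,12,14,14,2)
  step pc=4: xor  r1, r2, r5  regs=(0,0,14,1,12,14,14,2)
  step pc=5: slt  r2, r1, r2  regs=(0,0,1,1,12,14,14,2)
  step pc=6: bne  r0, r2, L8  cond=T  regs=(0,0,1,1,12,14,14,2)
  step pc=7: andi  r2, r1, 15  regs=(0,0,0,1,12,14,14,2)
  step pc=8: nor  r5, r6, r4  regs=(0,0,0,1,12,65521,14,2)
  step pc=9: slti  r0, r3, 0  regs=(0,0,0,1,12,65521,14,2)
  step pc=10: or   r7, r1, r6  regs=(0,0,0,1,12,65521,14,14)
  step pc=11: sub  r4, r7, r7  regs=(0,0,0,1,0,65521,14,14)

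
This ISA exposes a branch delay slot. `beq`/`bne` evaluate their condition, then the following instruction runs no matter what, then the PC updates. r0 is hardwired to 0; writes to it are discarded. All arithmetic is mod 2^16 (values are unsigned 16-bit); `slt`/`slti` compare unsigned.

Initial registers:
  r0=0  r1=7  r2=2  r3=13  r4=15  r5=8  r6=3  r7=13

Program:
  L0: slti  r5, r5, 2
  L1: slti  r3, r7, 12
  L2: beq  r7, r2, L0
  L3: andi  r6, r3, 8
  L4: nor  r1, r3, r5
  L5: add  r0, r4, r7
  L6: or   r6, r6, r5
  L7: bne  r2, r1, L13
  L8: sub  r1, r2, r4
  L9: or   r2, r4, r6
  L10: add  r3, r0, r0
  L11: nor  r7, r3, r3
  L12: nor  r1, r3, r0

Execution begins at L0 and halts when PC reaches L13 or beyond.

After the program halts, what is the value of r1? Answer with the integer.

65523

PC=0  slti  r5, r5, 2        | r0=0 r1=7 r2=2 r3=13 r4=15 r5=0 r6=3 r7=13
PC=1  slti  r3, r7, 12       | r0=0 r1=7 r2=2 r3=0 r4=15 r5=0 r6=3 r7=13
PC=2  beq  r7, r2, L0        | r0=0 r1=7 r2=2 r3=0 r4=15 r5=0 r6=3 r7=13  [not taken]
PC=3  andi  r6, r3, 8        | r0=0 r1=7 r2=2 r3=0 r4=15 r5=0 r6=0 r7=13
PC=4  nor  r1, r3, r5        | r0=0 r1=65535 r2=2 r3=0 r4=15 r5=0 r6=0 r7=13
PC=5  add  r0, r4, r7        | r0=0 r1=65535 r2=2 r3=0 r4=15 r5=0 r6=0 r7=13
PC=6  or   r6, r6, r5        | r0=0 r1=65535 r2=2 r3=0 r4=15 r5=0 r6=0 r7=13
PC=7  bne  r2, r1, L13       | r0=0 r1=65535 r2=2 r3=0 r4=15 r5=0 r6=0 r7=13  [TAKEN]
PC=8  sub  r1, r2, r4        | r0=0 r1=65523 r2=2 r3=0 r4=15 r5=0 r6=0 r7=13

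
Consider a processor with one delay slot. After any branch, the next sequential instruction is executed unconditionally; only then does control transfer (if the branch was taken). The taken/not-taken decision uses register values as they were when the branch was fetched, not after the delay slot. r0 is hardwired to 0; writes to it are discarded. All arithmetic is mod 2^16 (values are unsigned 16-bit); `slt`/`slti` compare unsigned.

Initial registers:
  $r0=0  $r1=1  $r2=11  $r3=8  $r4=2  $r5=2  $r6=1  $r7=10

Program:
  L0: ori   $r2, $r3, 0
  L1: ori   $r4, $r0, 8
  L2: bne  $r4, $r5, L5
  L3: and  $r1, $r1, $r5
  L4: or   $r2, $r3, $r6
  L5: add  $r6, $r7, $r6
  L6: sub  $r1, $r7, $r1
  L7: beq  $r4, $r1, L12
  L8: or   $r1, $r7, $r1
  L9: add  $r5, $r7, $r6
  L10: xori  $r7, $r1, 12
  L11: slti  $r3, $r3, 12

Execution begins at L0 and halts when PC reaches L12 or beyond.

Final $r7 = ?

[0] ori   $r2, $r3, 0  →  {$r0:0, $r1:1, $r2:8, $r3:8, $r4:2, $r5:2, $r6:1, $r7:10}
[1] ori   $r4, $r0, 8  →  {$r0:0, $r1:1, $r2:8, $r3:8, $r4:8, $r5:2, $r6:1, $r7:10}
[2] bne  $r4, $r5, L5  →  {$r0:0, $r1:1, $r2:8, $r3:8, $r4:8, $r5:2, $r6:1, $r7:10}  ⟨branch taken⟩
[3] and  $r1, $r1, $r5  →  {$r0:0, $r1:0, $r2:8, $r3:8, $r4:8, $r5:2, $r6:1, $r7:10}
[5] add  $r6, $r7, $r6  →  {$r0:0, $r1:0, $r2:8, $r3:8, $r4:8, $r5:2, $r6:11, $r7:10}
[6] sub  $r1, $r7, $r1  →  {$r0:0, $r1:10, $r2:8, $r3:8, $r4:8, $r5:2, $r6:11, $r7:10}
[7] beq  $r4, $r1, L12  →  {$r0:0, $r1:10, $r2:8, $r3:8, $r4:8, $r5:2, $r6:11, $r7:10}  ⟨branch fallthrough⟩
[8] or   $r1, $r7, $r1  →  {$r0:0, $r1:10, $r2:8, $r3:8, $r4:8, $r5:2, $r6:11, $r7:10}
[9] add  $r5, $r7, $r6  →  {$r0:0, $r1:10, $r2:8, $r3:8, $r4:8, $r5:21, $r6:11, $r7:10}
[10] xori  $r7, $r1, 12  →  {$r0:0, $r1:10, $r2:8, $r3:8, $r4:8, $r5:21, $r6:11, $r7:6}
[11] slti  $r3, $r3, 12  →  {$r0:0, $r1:10, $r2:8, $r3:1, $r4:8, $r5:21, $r6:11, $r7:6}

6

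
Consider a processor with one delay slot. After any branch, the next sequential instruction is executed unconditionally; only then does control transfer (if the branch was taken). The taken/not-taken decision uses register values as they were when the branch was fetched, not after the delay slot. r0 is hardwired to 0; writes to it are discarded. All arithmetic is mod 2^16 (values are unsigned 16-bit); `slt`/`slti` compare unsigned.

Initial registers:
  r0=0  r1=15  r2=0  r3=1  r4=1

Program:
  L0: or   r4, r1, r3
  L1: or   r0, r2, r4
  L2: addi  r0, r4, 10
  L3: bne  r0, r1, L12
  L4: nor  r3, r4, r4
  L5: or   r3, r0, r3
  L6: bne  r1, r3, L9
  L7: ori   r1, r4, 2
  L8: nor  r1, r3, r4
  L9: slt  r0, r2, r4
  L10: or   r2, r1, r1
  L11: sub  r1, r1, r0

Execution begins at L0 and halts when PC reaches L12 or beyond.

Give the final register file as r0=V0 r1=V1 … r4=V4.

  step pc=0: or   r4, r1, r3  regs=(0,15,0,1,15)
  step pc=1: or   r0, r2, r4  regs=(0,15,0,1,15)
  step pc=2: addi  r0, r4, 10  regs=(0,15,0,1,15)
  step pc=3: bne  r0, r1, L12  cond=T  regs=(0,15,0,1,15)
  step pc=4: nor  r3, r4, r4  regs=(0,15,0,65520,15)

r0=0 r1=15 r2=0 r3=65520 r4=15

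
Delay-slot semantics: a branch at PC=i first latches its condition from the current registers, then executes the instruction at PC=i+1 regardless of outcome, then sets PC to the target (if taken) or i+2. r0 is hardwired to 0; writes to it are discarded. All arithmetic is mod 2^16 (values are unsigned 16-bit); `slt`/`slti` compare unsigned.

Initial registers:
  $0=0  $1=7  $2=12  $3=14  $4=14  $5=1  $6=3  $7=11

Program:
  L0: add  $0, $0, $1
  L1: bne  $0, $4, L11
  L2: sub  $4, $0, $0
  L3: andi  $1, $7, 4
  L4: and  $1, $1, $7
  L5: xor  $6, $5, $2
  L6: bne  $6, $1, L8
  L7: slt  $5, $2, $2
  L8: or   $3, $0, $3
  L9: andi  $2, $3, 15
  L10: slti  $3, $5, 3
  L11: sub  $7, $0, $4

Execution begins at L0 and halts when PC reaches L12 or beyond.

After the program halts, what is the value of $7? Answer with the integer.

0

  step pc=0: add  $0, $0, $1  regs=(0,7,12,14,14,1,3,11)
  step pc=1: bne  $0, $4, L11  cond=T  regs=(0,7,12,14,14,1,3,11)
  step pc=2: sub  $4, $0, $0  regs=(0,7,12,14,0,1,3,11)
  step pc=11: sub  $7, $0, $4  regs=(0,7,12,14,0,1,3,0)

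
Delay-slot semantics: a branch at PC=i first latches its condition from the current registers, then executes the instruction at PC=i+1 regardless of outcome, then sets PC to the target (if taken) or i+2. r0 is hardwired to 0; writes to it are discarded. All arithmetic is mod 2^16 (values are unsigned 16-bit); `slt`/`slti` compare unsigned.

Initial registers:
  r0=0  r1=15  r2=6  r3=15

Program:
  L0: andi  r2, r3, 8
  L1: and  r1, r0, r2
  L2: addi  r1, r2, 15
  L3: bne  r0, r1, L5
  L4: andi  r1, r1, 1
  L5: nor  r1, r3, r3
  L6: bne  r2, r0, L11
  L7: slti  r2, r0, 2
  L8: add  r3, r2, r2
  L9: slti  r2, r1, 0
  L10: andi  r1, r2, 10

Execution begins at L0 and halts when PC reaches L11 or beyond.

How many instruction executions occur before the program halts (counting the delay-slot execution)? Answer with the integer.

[0] andi  r2, r3, 8  →  {r0:0, r1:15, r2:8, r3:15}
[1] and  r1, r0, r2  →  {r0:0, r1:0, r2:8, r3:15}
[2] addi  r1, r2, 15  →  {r0:0, r1:23, r2:8, r3:15}
[3] bne  r0, r1, L5  →  {r0:0, r1:23, r2:8, r3:15}  ⟨branch taken⟩
[4] andi  r1, r1, 1  →  {r0:0, r1:1, r2:8, r3:15}
[5] nor  r1, r3, r3  →  {r0:0, r1:65520, r2:8, r3:15}
[6] bne  r2, r0, L11  →  {r0:0, r1:65520, r2:8, r3:15}  ⟨branch taken⟩
[7] slti  r2, r0, 2  →  {r0:0, r1:65520, r2:1, r3:15}

8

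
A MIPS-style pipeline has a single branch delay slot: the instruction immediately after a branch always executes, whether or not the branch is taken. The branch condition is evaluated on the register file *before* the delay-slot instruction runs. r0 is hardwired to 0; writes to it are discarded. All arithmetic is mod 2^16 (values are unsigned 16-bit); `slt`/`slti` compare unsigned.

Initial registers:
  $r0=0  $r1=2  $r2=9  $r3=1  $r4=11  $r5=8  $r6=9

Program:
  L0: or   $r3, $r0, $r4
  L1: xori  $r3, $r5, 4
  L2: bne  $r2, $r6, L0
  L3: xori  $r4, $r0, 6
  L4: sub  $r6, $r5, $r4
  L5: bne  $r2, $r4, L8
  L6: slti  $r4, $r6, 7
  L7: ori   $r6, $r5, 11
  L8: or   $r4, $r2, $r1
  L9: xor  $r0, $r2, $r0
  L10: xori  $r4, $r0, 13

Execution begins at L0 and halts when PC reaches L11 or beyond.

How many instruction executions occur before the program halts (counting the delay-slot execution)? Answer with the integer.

10

  step pc=0: or   $r3, $r0, $r4  regs=(0,2,9,11,11,8,9)
  step pc=1: xori  $r3, $r5, 4  regs=(0,2,9,12,11,8,9)
  step pc=2: bne  $r2, $r6, L0  cond=F  regs=(0,2,9,12,11,8,9)
  step pc=3: xori  $r4, $r0, 6  regs=(0,2,9,12,6,8,9)
  step pc=4: sub  $r6, $r5, $r4  regs=(0,2,9,12,6,8,2)
  step pc=5: bne  $r2, $r4, L8  cond=T  regs=(0,2,9,12,6,8,2)
  step pc=6: slti  $r4, $r6, 7  regs=(0,2,9,12,1,8,2)
  step pc=8: or   $r4, $r2, $r1  regs=(0,2,9,12,11,8,2)
  step pc=9: xor  $r0, $r2, $r0  regs=(0,2,9,12,11,8,2)
  step pc=10: xori  $r4, $r0, 13  regs=(0,2,9,12,13,8,2)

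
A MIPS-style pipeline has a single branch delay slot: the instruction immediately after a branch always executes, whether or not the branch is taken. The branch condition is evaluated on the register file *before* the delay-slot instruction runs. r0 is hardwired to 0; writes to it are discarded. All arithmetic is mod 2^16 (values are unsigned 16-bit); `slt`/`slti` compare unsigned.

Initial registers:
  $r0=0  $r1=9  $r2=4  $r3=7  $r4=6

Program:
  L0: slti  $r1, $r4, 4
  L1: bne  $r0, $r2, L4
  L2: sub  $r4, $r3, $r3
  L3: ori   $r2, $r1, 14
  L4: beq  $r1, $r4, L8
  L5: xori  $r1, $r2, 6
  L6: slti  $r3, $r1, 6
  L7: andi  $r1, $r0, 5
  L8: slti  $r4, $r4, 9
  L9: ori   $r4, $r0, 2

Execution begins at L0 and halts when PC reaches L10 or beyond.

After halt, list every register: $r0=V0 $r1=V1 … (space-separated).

$r0=0 $r1=2 $r2=4 $r3=7 $r4=2

PC=0  slti  $r1, $r4, 4      | $r0=0 $r1=0 $r2=4 $r3=7 $r4=6
PC=1  bne  $r0, $r2, L4      | $r0=0 $r1=0 $r2=4 $r3=7 $r4=6  [TAKEN]
PC=2  sub  $r4, $r3, $r3     | $r0=0 $r1=0 $r2=4 $r3=7 $r4=0
PC=4  beq  $r1, $r4, L8      | $r0=0 $r1=0 $r2=4 $r3=7 $r4=0  [TAKEN]
PC=5  xori  $r1, $r2, 6      | $r0=0 $r1=2 $r2=4 $r3=7 $r4=0
PC=8  slti  $r4, $r4, 9      | $r0=0 $r1=2 $r2=4 $r3=7 $r4=1
PC=9  ori   $r4, $r0, 2      | $r0=0 $r1=2 $r2=4 $r3=7 $r4=2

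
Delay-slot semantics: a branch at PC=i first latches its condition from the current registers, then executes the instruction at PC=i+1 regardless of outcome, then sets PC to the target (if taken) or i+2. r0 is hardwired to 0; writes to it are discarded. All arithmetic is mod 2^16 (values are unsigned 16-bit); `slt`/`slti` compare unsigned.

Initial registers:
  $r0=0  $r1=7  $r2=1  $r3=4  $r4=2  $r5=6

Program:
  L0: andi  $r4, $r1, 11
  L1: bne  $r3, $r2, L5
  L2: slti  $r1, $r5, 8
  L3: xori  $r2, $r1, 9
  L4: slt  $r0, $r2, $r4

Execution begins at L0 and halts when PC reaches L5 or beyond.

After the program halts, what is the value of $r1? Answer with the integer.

PC=0  andi  $r4, $r1, 11     | $r0=0 $r1=7 $r2=1 $r3=4 $r4=3 $r5=6
PC=1  bne  $r3, $r2, L5      | $r0=0 $r1=7 $r2=1 $r3=4 $r4=3 $r5=6  [TAKEN]
PC=2  slti  $r1, $r5, 8      | $r0=0 $r1=1 $r2=1 $r3=4 $r4=3 $r5=6

1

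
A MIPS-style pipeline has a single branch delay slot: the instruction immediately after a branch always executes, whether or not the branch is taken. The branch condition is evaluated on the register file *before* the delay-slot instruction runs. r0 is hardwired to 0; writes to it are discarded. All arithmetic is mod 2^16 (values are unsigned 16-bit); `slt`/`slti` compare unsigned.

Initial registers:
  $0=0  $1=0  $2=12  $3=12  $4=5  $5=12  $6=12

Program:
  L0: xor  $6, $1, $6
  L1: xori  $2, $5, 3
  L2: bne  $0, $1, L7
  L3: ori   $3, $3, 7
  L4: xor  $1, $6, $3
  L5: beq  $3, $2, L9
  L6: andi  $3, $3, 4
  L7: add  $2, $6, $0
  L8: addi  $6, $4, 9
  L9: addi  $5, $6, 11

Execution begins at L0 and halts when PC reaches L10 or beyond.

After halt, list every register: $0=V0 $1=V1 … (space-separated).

#0 xor  $6, $1, $6 ; 0/0/12/12/5/12/12
#1 xori  $2, $5, 3 ; 0/0/15/12/5/12/12
#2 bne  $0, $1, L7 ; 0/0/15/12/5/12/12 ; →fallthru
#3 ori   $3, $3, 7 ; 0/0/15/15/5/12/12
#4 xor  $1, $6, $3 ; 0/3/15/15/5/12/12
#5 beq  $3, $2, L9 ; 0/3/15/15/5/12/12 ; →target
#6 andi  $3, $3, 4 ; 0/3/15/4/5/12/12
#9 addi  $5, $6, 11 ; 0/3/15/4/5/23/12

$0=0 $1=3 $2=15 $3=4 $4=5 $5=23 $6=12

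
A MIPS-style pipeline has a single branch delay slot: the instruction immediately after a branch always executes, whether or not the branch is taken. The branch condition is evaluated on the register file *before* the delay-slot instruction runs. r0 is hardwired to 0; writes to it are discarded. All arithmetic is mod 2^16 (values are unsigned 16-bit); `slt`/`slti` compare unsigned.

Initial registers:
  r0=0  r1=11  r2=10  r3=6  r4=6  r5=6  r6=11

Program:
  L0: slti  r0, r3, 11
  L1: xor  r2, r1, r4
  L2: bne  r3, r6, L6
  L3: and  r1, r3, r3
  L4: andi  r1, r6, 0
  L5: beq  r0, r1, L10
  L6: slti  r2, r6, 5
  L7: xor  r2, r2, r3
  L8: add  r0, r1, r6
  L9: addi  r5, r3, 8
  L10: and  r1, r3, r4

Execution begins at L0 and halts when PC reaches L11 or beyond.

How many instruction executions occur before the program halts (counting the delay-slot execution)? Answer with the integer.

9

  step pc=0: slti  r0, r3, 11  regs=(0,11,10,6,6,6,11)
  step pc=1: xor  r2, r1, r4  regs=(0,11,13,6,6,6,11)
  step pc=2: bne  r3, r6, L6  cond=T  regs=(0,11,13,6,6,6,11)
  step pc=3: and  r1, r3, r3  regs=(0,6,13,6,6,6,11)
  step pc=6: slti  r2, r6, 5  regs=(0,6,0,6,6,6,11)
  step pc=7: xor  r2, r2, r3  regs=(0,6,6,6,6,6,11)
  step pc=8: add  r0, r1, r6  regs=(0,6,6,6,6,6,11)
  step pc=9: addi  r5, r3, 8  regs=(0,6,6,6,6,14,11)
  step pc=10: and  r1, r3, r4  regs=(0,6,6,6,6,14,11)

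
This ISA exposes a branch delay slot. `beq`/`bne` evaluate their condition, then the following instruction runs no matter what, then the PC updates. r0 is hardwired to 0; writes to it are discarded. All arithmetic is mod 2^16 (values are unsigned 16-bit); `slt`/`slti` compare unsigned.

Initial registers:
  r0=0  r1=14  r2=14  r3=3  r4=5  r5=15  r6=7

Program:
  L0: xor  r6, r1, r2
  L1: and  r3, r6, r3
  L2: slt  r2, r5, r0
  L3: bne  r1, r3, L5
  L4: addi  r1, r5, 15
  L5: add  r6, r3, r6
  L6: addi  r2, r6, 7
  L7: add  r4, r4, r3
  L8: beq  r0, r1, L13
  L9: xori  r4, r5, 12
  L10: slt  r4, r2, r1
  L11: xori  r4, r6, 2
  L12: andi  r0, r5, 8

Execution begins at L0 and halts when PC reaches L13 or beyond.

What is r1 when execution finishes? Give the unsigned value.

[0] xor  r6, r1, r2  →  {r0:0, r1:14, r2:14, r3:3, r4:5, r5:15, r6:0}
[1] and  r3, r6, r3  →  {r0:0, r1:14, r2:14, r3:0, r4:5, r5:15, r6:0}
[2] slt  r2, r5, r0  →  {r0:0, r1:14, r2:0, r3:0, r4:5, r5:15, r6:0}
[3] bne  r1, r3, L5  →  {r0:0, r1:14, r2:0, r3:0, r4:5, r5:15, r6:0}  ⟨branch taken⟩
[4] addi  r1, r5, 15  →  {r0:0, r1:30, r2:0, r3:0, r4:5, r5:15, r6:0}
[5] add  r6, r3, r6  →  {r0:0, r1:30, r2:0, r3:0, r4:5, r5:15, r6:0}
[6] addi  r2, r6, 7  →  {r0:0, r1:30, r2:7, r3:0, r4:5, r5:15, r6:0}
[7] add  r4, r4, r3  →  {r0:0, r1:30, r2:7, r3:0, r4:5, r5:15, r6:0}
[8] beq  r0, r1, L13  →  {r0:0, r1:30, r2:7, r3:0, r4:5, r5:15, r6:0}  ⟨branch fallthrough⟩
[9] xori  r4, r5, 12  →  {r0:0, r1:30, r2:7, r3:0, r4:3, r5:15, r6:0}
[10] slt  r4, r2, r1  →  {r0:0, r1:30, r2:7, r3:0, r4:1, r5:15, r6:0}
[11] xori  r4, r6, 2  →  {r0:0, r1:30, r2:7, r3:0, r4:2, r5:15, r6:0}
[12] andi  r0, r5, 8  →  {r0:0, r1:30, r2:7, r3:0, r4:2, r5:15, r6:0}

30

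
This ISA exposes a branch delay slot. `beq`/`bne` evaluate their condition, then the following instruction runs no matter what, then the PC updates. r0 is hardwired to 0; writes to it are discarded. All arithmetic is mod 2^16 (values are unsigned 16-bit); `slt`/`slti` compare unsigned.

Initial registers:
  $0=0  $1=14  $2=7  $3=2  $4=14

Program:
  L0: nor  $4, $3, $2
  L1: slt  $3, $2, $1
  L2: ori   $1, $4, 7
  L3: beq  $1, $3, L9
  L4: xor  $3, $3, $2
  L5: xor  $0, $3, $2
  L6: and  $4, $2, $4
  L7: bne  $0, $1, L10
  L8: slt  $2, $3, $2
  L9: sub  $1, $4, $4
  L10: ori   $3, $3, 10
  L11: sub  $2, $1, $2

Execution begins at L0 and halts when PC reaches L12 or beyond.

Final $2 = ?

  step pc=0: nor  $4, $3, $2  regs=(0,14,7,2,65528)
  step pc=1: slt  $3, $2, $1  regs=(0,14,7,1,65528)
  step pc=2: ori   $1, $4, 7  regs=(0,65535,7,1,65528)
  step pc=3: beq  $1, $3, L9  cond=F  regs=(0,65535,7,1,65528)
  step pc=4: xor  $3, $3, $2  regs=(0,65535,7,6,65528)
  step pc=5: xor  $0, $3, $2  regs=(0,65535,7,6,65528)
  step pc=6: and  $4, $2, $4  regs=(0,65535,7,6,0)
  step pc=7: bne  $0, $1, L10  cond=T  regs=(0,65535,7,6,0)
  step pc=8: slt  $2, $3, $2  regs=(0,65535,1,6,0)
  step pc=10: ori   $3, $3, 10  regs=(0,65535,1,14,0)
  step pc=11: sub  $2, $1, $2  regs=(0,65535,65534,14,0)

65534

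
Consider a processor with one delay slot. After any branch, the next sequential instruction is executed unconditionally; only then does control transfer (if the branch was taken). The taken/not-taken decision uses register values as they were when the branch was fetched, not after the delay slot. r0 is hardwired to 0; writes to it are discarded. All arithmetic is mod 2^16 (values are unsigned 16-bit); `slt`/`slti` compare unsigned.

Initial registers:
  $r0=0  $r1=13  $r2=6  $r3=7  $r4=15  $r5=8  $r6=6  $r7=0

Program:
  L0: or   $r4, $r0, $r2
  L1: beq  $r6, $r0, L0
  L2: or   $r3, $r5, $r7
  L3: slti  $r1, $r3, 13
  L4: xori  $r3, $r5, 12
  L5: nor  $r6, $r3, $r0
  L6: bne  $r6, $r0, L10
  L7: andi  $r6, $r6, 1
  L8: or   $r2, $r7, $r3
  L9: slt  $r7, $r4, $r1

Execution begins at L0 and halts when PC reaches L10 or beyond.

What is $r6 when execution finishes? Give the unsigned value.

#0 or   $r4, $r0, $r2 ; 0/13/6/7/6/8/6/0
#1 beq  $r6, $r0, L0 ; 0/13/6/7/6/8/6/0 ; →fallthru
#2 or   $r3, $r5, $r7 ; 0/13/6/8/6/8/6/0
#3 slti  $r1, $r3, 13 ; 0/1/6/8/6/8/6/0
#4 xori  $r3, $r5, 12 ; 0/1/6/4/6/8/6/0
#5 nor  $r6, $r3, $r0 ; 0/1/6/4/6/8/65531/0
#6 bne  $r6, $r0, L10 ; 0/1/6/4/6/8/65531/0 ; →target
#7 andi  $r6, $r6, 1 ; 0/1/6/4/6/8/1/0

1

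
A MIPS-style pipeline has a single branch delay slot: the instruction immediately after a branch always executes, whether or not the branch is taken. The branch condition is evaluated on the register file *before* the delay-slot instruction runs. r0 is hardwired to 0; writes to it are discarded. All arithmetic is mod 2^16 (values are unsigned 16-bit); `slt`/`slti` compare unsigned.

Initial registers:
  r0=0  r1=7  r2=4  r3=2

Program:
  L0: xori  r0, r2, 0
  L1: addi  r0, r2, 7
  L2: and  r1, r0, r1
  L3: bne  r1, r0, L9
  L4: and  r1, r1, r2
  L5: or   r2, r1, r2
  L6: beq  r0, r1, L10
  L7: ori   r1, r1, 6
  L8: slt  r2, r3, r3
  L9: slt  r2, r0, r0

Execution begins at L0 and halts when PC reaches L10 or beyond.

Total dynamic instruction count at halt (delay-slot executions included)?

8

#0 xori  r0, r2, 0 ; 0/7/4/2
#1 addi  r0, r2, 7 ; 0/7/4/2
#2 and  r1, r0, r1 ; 0/0/4/2
#3 bne  r1, r0, L9 ; 0/0/4/2 ; →fallthru
#4 and  r1, r1, r2 ; 0/0/4/2
#5 or   r2, r1, r2 ; 0/0/4/2
#6 beq  r0, r1, L10 ; 0/0/4/2 ; →target
#7 ori   r1, r1, 6 ; 0/6/4/2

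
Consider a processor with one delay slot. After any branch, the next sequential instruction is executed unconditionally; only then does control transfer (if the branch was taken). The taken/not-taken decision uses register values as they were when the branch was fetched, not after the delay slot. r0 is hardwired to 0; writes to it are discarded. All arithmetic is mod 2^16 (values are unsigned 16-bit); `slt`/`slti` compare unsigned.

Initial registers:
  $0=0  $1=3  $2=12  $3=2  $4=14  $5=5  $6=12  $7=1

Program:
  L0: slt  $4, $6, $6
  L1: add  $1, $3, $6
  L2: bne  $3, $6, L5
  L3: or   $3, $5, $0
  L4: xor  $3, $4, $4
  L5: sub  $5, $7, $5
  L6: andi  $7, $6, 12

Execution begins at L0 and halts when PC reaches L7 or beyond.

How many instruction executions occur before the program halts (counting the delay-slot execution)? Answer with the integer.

6

#0 slt  $4, $6, $6 ; 0/3/12/2/0/5/12/1
#1 add  $1, $3, $6 ; 0/14/12/2/0/5/12/1
#2 bne  $3, $6, L5 ; 0/14/12/2/0/5/12/1 ; →target
#3 or   $3, $5, $0 ; 0/14/12/5/0/5/12/1
#5 sub  $5, $7, $5 ; 0/14/12/5/0/65532/12/1
#6 andi  $7, $6, 12 ; 0/14/12/5/0/65532/12/12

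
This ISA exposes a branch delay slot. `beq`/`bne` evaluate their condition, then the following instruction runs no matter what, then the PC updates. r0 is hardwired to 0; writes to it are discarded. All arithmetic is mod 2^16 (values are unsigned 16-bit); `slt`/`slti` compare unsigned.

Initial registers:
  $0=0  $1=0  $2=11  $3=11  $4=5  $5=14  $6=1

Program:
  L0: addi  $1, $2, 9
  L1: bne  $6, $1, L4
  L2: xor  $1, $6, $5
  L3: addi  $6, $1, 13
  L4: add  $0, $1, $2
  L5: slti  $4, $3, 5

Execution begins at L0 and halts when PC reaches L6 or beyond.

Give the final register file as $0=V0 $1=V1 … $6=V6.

  step pc=0: addi  $1, $2, 9  regs=(0,20,11,11,5,14,1)
  step pc=1: bne  $6, $1, L4  cond=T  regs=(0,20,11,11,5,14,1)
  step pc=2: xor  $1, $6, $5  regs=(0,15,11,11,5,14,1)
  step pc=4: add  $0, $1, $2  regs=(0,15,11,11,5,14,1)
  step pc=5: slti  $4, $3, 5  regs=(0,15,11,11,0,14,1)

$0=0 $1=15 $2=11 $3=11 $4=0 $5=14 $6=1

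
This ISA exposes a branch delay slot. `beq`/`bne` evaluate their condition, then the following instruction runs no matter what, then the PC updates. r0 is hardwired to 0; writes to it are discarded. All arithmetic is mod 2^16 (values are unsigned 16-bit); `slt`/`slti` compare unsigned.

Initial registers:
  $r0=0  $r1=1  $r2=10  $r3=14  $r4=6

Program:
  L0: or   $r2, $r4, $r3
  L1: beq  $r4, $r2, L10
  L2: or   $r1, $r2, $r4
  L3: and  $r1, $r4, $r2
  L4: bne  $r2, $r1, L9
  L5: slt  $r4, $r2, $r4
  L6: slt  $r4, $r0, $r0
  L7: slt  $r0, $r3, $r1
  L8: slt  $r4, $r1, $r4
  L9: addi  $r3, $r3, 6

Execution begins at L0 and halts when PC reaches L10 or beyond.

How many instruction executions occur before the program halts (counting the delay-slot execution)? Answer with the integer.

PC=0  or   $r2, $r4, $r3     | $r0=0 $r1=1 $r2=14 $r3=14 $r4=6
PC=1  beq  $r4, $r2, L10     | $r0=0 $r1=1 $r2=14 $r3=14 $r4=6  [not taken]
PC=2  or   $r1, $r2, $r4     | $r0=0 $r1=14 $r2=14 $r3=14 $r4=6
PC=3  and  $r1, $r4, $r2     | $r0=0 $r1=6 $r2=14 $r3=14 $r4=6
PC=4  bne  $r2, $r1, L9      | $r0=0 $r1=6 $r2=14 $r3=14 $r4=6  [TAKEN]
PC=5  slt  $r4, $r2, $r4     | $r0=0 $r1=6 $r2=14 $r3=14 $r4=0
PC=9  addi  $r3, $r3, 6      | $r0=0 $r1=6 $r2=14 $r3=20 $r4=0

7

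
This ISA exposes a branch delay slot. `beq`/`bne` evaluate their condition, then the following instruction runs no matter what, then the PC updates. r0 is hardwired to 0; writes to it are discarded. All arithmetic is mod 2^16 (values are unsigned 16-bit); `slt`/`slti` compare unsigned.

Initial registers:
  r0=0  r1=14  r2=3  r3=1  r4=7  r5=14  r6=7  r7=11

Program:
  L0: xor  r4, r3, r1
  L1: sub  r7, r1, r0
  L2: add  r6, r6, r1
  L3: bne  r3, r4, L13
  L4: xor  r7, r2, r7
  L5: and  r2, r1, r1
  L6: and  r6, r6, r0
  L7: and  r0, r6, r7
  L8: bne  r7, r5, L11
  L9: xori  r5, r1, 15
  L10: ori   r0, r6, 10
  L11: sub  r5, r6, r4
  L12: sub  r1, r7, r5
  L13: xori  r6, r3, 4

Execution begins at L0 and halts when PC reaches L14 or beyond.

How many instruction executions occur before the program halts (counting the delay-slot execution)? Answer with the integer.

  step pc=0: xor  r4, r3, r1  regs=(0,14,3,1,15,14,7,11)
  step pc=1: sub  r7, r1, r0  regs=(0,14,3,1,15,14,7,14)
  step pc=2: add  r6, r6, r1  regs=(0,14,3,1,15,14,21,14)
  step pc=3: bne  r3, r4, L13  cond=T  regs=(0,14,3,1,15,14,21,14)
  step pc=4: xor  r7, r2, r7  regs=(0,14,3,1,15,14,21,13)
  step pc=13: xori  r6, r3, 4  regs=(0,14,3,1,15,14,5,13)

6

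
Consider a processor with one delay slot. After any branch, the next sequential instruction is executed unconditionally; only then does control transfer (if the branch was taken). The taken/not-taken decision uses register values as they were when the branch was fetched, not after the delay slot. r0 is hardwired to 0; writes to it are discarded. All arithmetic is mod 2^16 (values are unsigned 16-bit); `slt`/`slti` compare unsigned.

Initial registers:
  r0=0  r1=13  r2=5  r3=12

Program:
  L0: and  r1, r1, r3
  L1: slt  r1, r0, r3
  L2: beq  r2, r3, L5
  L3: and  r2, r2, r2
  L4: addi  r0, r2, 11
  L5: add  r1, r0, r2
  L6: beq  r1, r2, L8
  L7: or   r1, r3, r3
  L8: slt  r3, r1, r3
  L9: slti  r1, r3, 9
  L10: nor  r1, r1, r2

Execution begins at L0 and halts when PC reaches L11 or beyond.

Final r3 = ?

0

#0 and  r1, r1, r3 ; 0/12/5/12
#1 slt  r1, r0, r3 ; 0/1/5/12
#2 beq  r2, r3, L5 ; 0/1/5/12 ; →fallthru
#3 and  r2, r2, r2 ; 0/1/5/12
#4 addi  r0, r2, 11 ; 0/1/5/12
#5 add  r1, r0, r2 ; 0/5/5/12
#6 beq  r1, r2, L8 ; 0/5/5/12 ; →target
#7 or   r1, r3, r3 ; 0/12/5/12
#8 slt  r3, r1, r3 ; 0/12/5/0
#9 slti  r1, r3, 9 ; 0/1/5/0
#10 nor  r1, r1, r2 ; 0/65530/5/0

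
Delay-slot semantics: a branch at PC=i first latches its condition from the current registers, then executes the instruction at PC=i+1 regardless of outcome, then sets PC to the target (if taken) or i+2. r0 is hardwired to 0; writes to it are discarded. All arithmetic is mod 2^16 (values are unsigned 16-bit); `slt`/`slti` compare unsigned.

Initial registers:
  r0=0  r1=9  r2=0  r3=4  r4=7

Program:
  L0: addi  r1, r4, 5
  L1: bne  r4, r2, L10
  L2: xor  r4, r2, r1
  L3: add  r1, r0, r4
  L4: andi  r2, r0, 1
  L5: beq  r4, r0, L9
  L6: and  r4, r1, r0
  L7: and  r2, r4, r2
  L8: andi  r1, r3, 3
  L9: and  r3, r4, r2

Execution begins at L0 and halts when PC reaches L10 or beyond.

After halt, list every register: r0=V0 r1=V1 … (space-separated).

PC=0  addi  r1, r4, 5        | r0=0 r1=12 r2=0 r3=4 r4=7
PC=1  bne  r4, r2, L10       | r0=0 r1=12 r2=0 r3=4 r4=7  [TAKEN]
PC=2  xor  r4, r2, r1        | r0=0 r1=12 r2=0 r3=4 r4=12

r0=0 r1=12 r2=0 r3=4 r4=12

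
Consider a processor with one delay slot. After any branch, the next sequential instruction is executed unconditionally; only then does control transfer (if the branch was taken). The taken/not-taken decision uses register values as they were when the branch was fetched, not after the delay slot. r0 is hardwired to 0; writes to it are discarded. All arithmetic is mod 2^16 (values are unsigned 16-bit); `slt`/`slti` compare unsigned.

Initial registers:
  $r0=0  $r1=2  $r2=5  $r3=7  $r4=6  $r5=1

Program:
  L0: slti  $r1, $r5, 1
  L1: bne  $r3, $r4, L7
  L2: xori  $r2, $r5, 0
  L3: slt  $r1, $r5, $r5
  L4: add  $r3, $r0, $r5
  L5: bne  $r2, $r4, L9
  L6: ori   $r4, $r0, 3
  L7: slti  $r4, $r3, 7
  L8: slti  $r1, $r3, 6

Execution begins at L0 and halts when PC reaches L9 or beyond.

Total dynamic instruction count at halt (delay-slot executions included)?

  step pc=0: slti  $r1, $r5, 1  regs=(0,0,5,7,6,1)
  step pc=1: bne  $r3, $r4, L7  cond=T  regs=(0,0,5,7,6,1)
  step pc=2: xori  $r2, $r5, 0  regs=(0,0,1,7,6,1)
  step pc=7: slti  $r4, $r3, 7  regs=(0,0,1,7,0,1)
  step pc=8: slti  $r1, $r3, 6  regs=(0,0,1,7,0,1)

5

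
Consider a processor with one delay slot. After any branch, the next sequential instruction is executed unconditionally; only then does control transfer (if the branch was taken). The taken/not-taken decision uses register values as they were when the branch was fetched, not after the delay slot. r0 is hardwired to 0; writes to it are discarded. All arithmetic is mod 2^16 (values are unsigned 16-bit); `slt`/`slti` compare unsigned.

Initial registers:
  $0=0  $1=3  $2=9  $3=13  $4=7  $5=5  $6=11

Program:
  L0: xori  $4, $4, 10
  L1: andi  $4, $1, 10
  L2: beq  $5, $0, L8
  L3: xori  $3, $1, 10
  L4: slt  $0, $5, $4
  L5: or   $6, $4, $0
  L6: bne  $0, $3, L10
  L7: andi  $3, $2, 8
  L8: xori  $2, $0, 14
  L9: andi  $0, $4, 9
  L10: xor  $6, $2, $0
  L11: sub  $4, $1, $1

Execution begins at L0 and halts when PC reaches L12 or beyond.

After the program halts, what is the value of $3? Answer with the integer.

PC=0  xori  $4, $4, 10       | $0=0 $1=3 $2=9 $3=13 $4=13 $5=5 $6=11
PC=1  andi  $4, $1, 10       | $0=0 $1=3 $2=9 $3=13 $4=2 $5=5 $6=11
PC=2  beq  $5, $0, L8        | $0=0 $1=3 $2=9 $3=13 $4=2 $5=5 $6=11  [not taken]
PC=3  xori  $3, $1, 10       | $0=0 $1=3 $2=9 $3=9 $4=2 $5=5 $6=11
PC=4  slt  $0, $5, $4        | $0=0 $1=3 $2=9 $3=9 $4=2 $5=5 $6=11
PC=5  or   $6, $4, $0        | $0=0 $1=3 $2=9 $3=9 $4=2 $5=5 $6=2
PC=6  bne  $0, $3, L10       | $0=0 $1=3 $2=9 $3=9 $4=2 $5=5 $6=2  [TAKEN]
PC=7  andi  $3, $2, 8        | $0=0 $1=3 $2=9 $3=8 $4=2 $5=5 $6=2
PC=10 xor  $6, $2, $0        | $0=0 $1=3 $2=9 $3=8 $4=2 $5=5 $6=9
PC=11 sub  $4, $1, $1        | $0=0 $1=3 $2=9 $3=8 $4=0 $5=5 $6=9

8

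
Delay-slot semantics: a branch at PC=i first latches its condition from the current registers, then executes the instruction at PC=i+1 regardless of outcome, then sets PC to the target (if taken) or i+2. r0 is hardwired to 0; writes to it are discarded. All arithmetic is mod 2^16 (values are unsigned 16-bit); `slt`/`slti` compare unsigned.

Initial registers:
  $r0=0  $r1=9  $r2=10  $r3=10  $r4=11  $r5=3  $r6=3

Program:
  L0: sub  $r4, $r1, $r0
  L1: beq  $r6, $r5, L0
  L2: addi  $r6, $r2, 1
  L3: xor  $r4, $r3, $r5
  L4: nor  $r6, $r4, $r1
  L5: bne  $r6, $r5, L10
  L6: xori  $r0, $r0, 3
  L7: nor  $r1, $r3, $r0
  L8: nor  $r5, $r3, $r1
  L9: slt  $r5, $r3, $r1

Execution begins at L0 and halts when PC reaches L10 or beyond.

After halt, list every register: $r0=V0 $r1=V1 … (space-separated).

$r0=0 $r1=9 $r2=10 $r3=10 $r4=9 $r5=3 $r6=65526

#0 sub  $r4, $r1, $r0 ; 0/9/10/10/9/3/3
#1 beq  $r6, $r5, L0 ; 0/9/10/10/9/3/3 ; →target
#2 addi  $r6, $r2, 1 ; 0/9/10/10/9/3/11
#0 sub  $r4, $r1, $r0 ; 0/9/10/10/9/3/11
#1 beq  $r6, $r5, L0 ; 0/9/10/10/9/3/11 ; →fallthru
#2 addi  $r6, $r2, 1 ; 0/9/10/10/9/3/11
#3 xor  $r4, $r3, $r5 ; 0/9/10/10/9/3/11
#4 nor  $r6, $r4, $r1 ; 0/9/10/10/9/3/65526
#5 bne  $r6, $r5, L10 ; 0/9/10/10/9/3/65526 ; →target
#6 xori  $r0, $r0, 3 ; 0/9/10/10/9/3/65526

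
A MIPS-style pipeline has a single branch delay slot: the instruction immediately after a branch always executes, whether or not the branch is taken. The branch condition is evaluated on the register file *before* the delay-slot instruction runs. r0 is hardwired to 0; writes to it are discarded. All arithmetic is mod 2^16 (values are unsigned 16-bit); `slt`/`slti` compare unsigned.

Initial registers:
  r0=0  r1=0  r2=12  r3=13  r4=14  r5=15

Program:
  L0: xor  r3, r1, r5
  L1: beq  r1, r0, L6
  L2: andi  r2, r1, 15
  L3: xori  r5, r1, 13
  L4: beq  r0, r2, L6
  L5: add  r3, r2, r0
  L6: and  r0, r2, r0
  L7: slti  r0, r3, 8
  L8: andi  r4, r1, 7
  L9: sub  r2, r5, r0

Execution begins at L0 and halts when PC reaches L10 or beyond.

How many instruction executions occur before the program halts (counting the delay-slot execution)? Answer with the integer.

7

[0] xor  r3, r1, r5  →  {r0:0, r1:0, r2:12, r3:15, r4:14, r5:15}
[1] beq  r1, r0, L6  →  {r0:0, r1:0, r2:12, r3:15, r4:14, r5:15}  ⟨branch taken⟩
[2] andi  r2, r1, 15  →  {r0:0, r1:0, r2:0, r3:15, r4:14, r5:15}
[6] and  r0, r2, r0  →  {r0:0, r1:0, r2:0, r3:15, r4:14, r5:15}
[7] slti  r0, r3, 8  →  {r0:0, r1:0, r2:0, r3:15, r4:14, r5:15}
[8] andi  r4, r1, 7  →  {r0:0, r1:0, r2:0, r3:15, r4:0, r5:15}
[9] sub  r2, r5, r0  →  {r0:0, r1:0, r2:15, r3:15, r4:0, r5:15}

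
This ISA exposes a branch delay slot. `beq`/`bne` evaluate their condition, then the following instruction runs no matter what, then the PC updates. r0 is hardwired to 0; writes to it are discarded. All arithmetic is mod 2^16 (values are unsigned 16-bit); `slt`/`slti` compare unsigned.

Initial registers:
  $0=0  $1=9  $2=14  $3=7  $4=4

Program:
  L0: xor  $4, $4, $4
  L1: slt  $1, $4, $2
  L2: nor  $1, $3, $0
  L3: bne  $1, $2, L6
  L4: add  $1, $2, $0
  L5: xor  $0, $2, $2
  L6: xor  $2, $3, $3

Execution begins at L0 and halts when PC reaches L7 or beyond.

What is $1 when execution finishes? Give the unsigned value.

PC=0  xor  $4, $4, $4        | $0=0 $1=9 $2=14 $3=7 $4=0
PC=1  slt  $1, $4, $2        | $0=0 $1=1 $2=14 $3=7 $4=0
PC=2  nor  $1, $3, $0        | $0=0 $1=65528 $2=14 $3=7 $4=0
PC=3  bne  $1, $2, L6        | $0=0 $1=65528 $2=14 $3=7 $4=0  [TAKEN]
PC=4  add  $1, $2, $0        | $0=0 $1=14 $2=14 $3=7 $4=0
PC=6  xor  $2, $3, $3        | $0=0 $1=14 $2=0 $3=7 $4=0

14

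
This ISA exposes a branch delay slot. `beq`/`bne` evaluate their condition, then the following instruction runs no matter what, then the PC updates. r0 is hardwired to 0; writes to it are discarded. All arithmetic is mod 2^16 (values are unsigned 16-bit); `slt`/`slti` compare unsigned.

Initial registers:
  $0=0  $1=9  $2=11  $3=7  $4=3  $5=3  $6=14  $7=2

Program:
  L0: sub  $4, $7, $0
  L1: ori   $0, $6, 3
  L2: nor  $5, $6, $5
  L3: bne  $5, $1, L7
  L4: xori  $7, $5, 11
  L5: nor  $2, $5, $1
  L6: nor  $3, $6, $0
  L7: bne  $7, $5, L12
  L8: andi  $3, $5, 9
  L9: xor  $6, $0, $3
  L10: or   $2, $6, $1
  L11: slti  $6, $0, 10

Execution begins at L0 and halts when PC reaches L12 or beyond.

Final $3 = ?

PC=0  sub  $4, $7, $0        | $0=0 $1=9 $2=11 $3=7 $4=2 $5=3 $6=14 $7=2
PC=1  ori   $0, $6, 3        | $0=0 $1=9 $2=11 $3=7 $4=2 $5=3 $6=14 $7=2
PC=2  nor  $5, $6, $5        | $0=0 $1=9 $2=11 $3=7 $4=2 $5=65520 $6=14 $7=2
PC=3  bne  $5, $1, L7        | $0=0 $1=9 $2=11 $3=7 $4=2 $5=65520 $6=14 $7=2  [TAKEN]
PC=4  xori  $7, $5, 11       | $0=0 $1=9 $2=11 $3=7 $4=2 $5=65520 $6=14 $7=65531
PC=7  bne  $7, $5, L12       | $0=0 $1=9 $2=11 $3=7 $4=2 $5=65520 $6=14 $7=65531  [TAKEN]
PC=8  andi  $3, $5, 9        | $0=0 $1=9 $2=11 $3=0 $4=2 $5=65520 $6=14 $7=65531

0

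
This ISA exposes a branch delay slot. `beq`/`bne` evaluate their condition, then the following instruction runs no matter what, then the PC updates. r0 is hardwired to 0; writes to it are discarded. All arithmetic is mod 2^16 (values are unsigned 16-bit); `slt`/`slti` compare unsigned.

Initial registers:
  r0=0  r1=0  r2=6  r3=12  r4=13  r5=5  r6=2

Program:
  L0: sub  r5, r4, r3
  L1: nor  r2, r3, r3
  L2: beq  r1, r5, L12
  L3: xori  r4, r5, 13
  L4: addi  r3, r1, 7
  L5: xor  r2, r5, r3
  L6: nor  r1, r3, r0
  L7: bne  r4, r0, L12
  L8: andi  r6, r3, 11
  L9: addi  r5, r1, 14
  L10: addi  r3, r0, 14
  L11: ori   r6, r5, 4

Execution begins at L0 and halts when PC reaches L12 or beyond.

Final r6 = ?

3

  step pc=0: sub  r5, r4, r3  regs=(0,0,6,12,13,1,2)
  step pc=1: nor  r2, r3, r3  regs=(0,0,65523,12,13,1,2)
  step pc=2: beq  r1, r5, L12  cond=F  regs=(0,0,65523,12,13,1,2)
  step pc=3: xori  r4, r5, 13  regs=(0,0,65523,12,12,1,2)
  step pc=4: addi  r3, r1, 7  regs=(0,0,65523,7,12,1,2)
  step pc=5: xor  r2, r5, r3  regs=(0,0,6,7,12,1,2)
  step pc=6: nor  r1, r3, r0  regs=(0,65528,6,7,12,1,2)
  step pc=7: bne  r4, r0, L12  cond=T  regs=(0,65528,6,7,12,1,2)
  step pc=8: andi  r6, r3, 11  regs=(0,65528,6,7,12,1,3)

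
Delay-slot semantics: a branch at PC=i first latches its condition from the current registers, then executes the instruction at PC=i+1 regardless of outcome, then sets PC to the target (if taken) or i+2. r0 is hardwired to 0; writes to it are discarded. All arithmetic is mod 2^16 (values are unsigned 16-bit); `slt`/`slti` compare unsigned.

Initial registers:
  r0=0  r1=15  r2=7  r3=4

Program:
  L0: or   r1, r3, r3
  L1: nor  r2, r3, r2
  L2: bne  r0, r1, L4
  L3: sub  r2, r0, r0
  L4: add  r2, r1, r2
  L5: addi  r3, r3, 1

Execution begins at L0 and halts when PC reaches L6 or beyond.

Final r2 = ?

4

  step pc=0: or   r1, r3, r3  regs=(0,4,7,4)
  step pc=1: nor  r2, r3, r2  regs=(0,4,65528,4)
  step pc=2: bne  r0, r1, L4  cond=T  regs=(0,4,65528,4)
  step pc=3: sub  r2, r0, r0  regs=(0,4,0,4)
  step pc=4: add  r2, r1, r2  regs=(0,4,4,4)
  step pc=5: addi  r3, r3, 1  regs=(0,4,4,5)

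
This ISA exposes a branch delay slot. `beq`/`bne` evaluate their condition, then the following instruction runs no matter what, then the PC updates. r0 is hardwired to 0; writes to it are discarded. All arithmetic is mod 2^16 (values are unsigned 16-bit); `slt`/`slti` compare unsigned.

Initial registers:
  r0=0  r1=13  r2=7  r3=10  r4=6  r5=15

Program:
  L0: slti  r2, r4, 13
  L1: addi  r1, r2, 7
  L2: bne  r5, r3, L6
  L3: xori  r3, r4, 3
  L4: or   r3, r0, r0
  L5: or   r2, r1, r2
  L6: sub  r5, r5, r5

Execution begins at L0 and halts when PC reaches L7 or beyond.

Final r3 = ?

  step pc=0: slti  r2, r4, 13  regs=(0,13,1,10,6,15)
  step pc=1: addi  r1, r2, 7  regs=(0,8,1,10,6,15)
  step pc=2: bne  r5, r3, L6  cond=T  regs=(0,8,1,10,6,15)
  step pc=3: xori  r3, r4, 3  regs=(0,8,1,5,6,15)
  step pc=6: sub  r5, r5, r5  regs=(0,8,1,5,6,0)

5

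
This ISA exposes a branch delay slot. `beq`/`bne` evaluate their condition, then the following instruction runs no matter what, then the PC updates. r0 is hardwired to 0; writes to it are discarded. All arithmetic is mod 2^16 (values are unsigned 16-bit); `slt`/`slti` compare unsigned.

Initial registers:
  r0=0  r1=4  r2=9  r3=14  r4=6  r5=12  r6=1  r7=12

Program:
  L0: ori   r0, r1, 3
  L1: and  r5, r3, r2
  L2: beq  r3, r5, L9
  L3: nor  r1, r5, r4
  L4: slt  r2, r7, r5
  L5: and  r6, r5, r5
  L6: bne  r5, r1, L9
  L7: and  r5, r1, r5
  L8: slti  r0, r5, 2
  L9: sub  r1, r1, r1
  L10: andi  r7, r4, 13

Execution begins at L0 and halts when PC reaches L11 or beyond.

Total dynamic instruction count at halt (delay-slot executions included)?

10

#0 ori   r0, r1, 3 ; 0/4/9/14/6/12/1/12
#1 and  r5, r3, r2 ; 0/4/9/14/6/8/1/12
#2 beq  r3, r5, L9 ; 0/4/9/14/6/8/1/12 ; →fallthru
#3 nor  r1, r5, r4 ; 0/65521/9/14/6/8/1/12
#4 slt  r2, r7, r5 ; 0/65521/0/14/6/8/1/12
#5 and  r6, r5, r5 ; 0/65521/0/14/6/8/8/12
#6 bne  r5, r1, L9 ; 0/65521/0/14/6/8/8/12 ; →target
#7 and  r5, r1, r5 ; 0/65521/0/14/6/0/8/12
#9 sub  r1, r1, r1 ; 0/0/0/14/6/0/8/12
#10 andi  r7, r4, 13 ; 0/0/0/14/6/0/8/4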